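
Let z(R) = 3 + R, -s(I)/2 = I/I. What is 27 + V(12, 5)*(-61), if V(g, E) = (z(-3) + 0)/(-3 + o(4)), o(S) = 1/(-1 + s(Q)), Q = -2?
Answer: 27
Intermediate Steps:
s(I) = -2 (s(I) = -2*I/I = -2*1 = -2)
o(S) = -⅓ (o(S) = 1/(-1 - 2) = 1/(-3) = -⅓)
V(g, E) = 0 (V(g, E) = ((3 - 3) + 0)/(-3 - ⅓) = (0 + 0)/(-10/3) = 0*(-3/10) = 0)
27 + V(12, 5)*(-61) = 27 + 0*(-61) = 27 + 0 = 27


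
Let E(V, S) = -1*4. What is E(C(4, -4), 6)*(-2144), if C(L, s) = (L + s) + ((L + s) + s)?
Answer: 8576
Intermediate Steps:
C(L, s) = 2*L + 3*s (C(L, s) = (L + s) + (L + 2*s) = 2*L + 3*s)
E(V, S) = -4
E(C(4, -4), 6)*(-2144) = -4*(-2144) = 8576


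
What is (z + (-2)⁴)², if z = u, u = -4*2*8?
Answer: 2304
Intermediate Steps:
u = -64 (u = -8*8 = -64)
z = -64
(z + (-2)⁴)² = (-64 + (-2)⁴)² = (-64 + 16)² = (-48)² = 2304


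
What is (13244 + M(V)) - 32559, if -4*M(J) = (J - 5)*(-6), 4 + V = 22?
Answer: -38591/2 ≈ -19296.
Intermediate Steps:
V = 18 (V = -4 + 22 = 18)
M(J) = -15/2 + 3*J/2 (M(J) = -(J - 5)*(-6)/4 = -(-5 + J)*(-6)/4 = -(30 - 6*J)/4 = -15/2 + 3*J/2)
(13244 + M(V)) - 32559 = (13244 + (-15/2 + (3/2)*18)) - 32559 = (13244 + (-15/2 + 27)) - 32559 = (13244 + 39/2) - 32559 = 26527/2 - 32559 = -38591/2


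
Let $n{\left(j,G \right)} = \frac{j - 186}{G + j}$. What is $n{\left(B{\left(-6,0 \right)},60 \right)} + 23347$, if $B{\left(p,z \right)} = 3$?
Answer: $\frac{490226}{21} \approx 23344.0$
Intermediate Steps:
$n{\left(j,G \right)} = \frac{-186 + j}{G + j}$
$n{\left(B{\left(-6,0 \right)},60 \right)} + 23347 = \frac{-186 + 3}{60 + 3} + 23347 = \frac{1}{63} \left(-183\right) + 23347 = - \frac{61}{21} + 23347 = \frac{490226}{21}$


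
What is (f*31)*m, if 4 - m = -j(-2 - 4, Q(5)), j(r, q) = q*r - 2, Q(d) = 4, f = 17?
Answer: -11594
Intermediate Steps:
j(r, q) = -2 + q*r
m = -22 (m = 4 - (-1)*(-2 + 4*(-2 - 4)) = 4 - (-1)*(-2 + 4*(-6)) = 4 - (-1)*(-2 - 24) = 4 - (-1)*(-26) = 4 - 1*26 = 4 - 26 = -22)
(f*31)*m = (17*31)*(-22) = 527*(-22) = -11594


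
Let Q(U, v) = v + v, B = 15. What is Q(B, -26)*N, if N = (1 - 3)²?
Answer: -208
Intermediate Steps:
Q(U, v) = 2*v
N = 4 (N = (-2)² = 4)
Q(B, -26)*N = (2*(-26))*4 = -52*4 = -208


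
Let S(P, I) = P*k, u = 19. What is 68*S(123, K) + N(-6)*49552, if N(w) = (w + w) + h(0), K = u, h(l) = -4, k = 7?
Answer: -734284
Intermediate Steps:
K = 19
N(w) = -4 + 2*w (N(w) = (w + w) - 4 = 2*w - 4 = -4 + 2*w)
S(P, I) = 7*P (S(P, I) = P*7 = 7*P)
68*S(123, K) + N(-6)*49552 = 68*(7*123) + (-4 + 2*(-6))*49552 = 68*861 + (-4 - 12)*49552 = 58548 - 16*49552 = 58548 - 792832 = -734284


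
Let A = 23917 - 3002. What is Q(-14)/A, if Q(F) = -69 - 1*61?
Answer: -26/4183 ≈ -0.0062156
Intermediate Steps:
Q(F) = -130 (Q(F) = -69 - 61 = -130)
A = 20915
Q(-14)/A = -130/20915 = -130*1/20915 = -26/4183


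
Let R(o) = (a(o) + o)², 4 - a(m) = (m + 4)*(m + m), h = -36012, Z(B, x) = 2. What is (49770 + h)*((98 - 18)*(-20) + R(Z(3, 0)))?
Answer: -17555208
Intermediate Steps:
a(m) = 4 - 2*m*(4 + m) (a(m) = 4 - (m + 4)*(m + m) = 4 - (4 + m)*2*m = 4 - 2*m*(4 + m))
R(o) = (4 - 7*o - 2*o²)² (R(o) = ((4 - 8*o - 2*o²) + o)² = (4 - 7*o - 2*o²)²)
(49770 + h)*((98 - 18)*(-20) + R(Z(3, 0))) = (49770 - 36012)*((98 - 18)*(-20) + (-4 + 2*2² + 7*2)²) = 13758*(80*(-20) + (-4 + 2*4 + 14)²) = 13758*(-1600 + (-4 + 8 + 14)²) = 13758*(-1600 + 18²) = 13758*(-1600 + 324) = 13758*(-1276) = -17555208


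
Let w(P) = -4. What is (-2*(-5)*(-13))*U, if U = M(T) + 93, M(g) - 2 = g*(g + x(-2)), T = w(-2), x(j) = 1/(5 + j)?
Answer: -42770/3 ≈ -14257.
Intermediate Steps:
T = -4
M(g) = 2 + g*(1/3 + g) (M(g) = 2 + g*(g + 1/(5 - 2)) = 2 + g*(g + 1/3) = 2 + g*(1/3 + g))
U = 329/3 (U = (2 + (-4)**2 + (1/3)*(-4)) + 93 = (2 + 16 - 4/3) + 93 = 50/3 + 93 = 329/3 ≈ 109.67)
(-2*(-5)*(-13))*U = (-2*(-5)*(-13))*(329/3) = (10*(-13))*(329/3) = -130*329/3 = -42770/3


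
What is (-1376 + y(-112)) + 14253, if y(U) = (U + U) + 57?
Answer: 12710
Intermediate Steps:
y(U) = 57 + 2*U (y(U) = 2*U + 57 = 57 + 2*U)
(-1376 + y(-112)) + 14253 = (-1376 + (57 + 2*(-112))) + 14253 = (-1376 + (57 - 224)) + 14253 = (-1376 - 167) + 14253 = -1543 + 14253 = 12710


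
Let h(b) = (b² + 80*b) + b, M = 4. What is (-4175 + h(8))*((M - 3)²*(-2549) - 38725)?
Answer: 142931862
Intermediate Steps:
h(b) = b² + 81*b
(-4175 + h(8))*((M - 3)²*(-2549) - 38725) = (-4175 + 8*(81 + 8))*((4 - 3)²*(-2549) - 38725) = (-4175 + 8*89)*(1²*(-2549) - 38725) = (-4175 + 712)*(1*(-2549) - 38725) = -3463*(-2549 - 38725) = -3463*(-41274) = 142931862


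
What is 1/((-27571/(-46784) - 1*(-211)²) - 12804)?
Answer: -46784/2681865229 ≈ -1.7445e-5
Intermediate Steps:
1/((-27571/(-46784) - 1*(-211)²) - 12804) = 1/((-27571*(-1/46784) - 1*44521) - 12804) = 1/((27571/46784 - 44521) - 12804) = 1/(-2082842893/46784 - 12804) = 1/(-2681865229/46784) = -46784/2681865229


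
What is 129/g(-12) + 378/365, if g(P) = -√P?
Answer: 378/365 + 43*I*√3/2 ≈ 1.0356 + 37.239*I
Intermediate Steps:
129/g(-12) + 378/365 = 129/((-√(-12))) + 378/365 = 129/((-2*I*√3)) + 378*(1/365) = 129/((-2*I*√3)) + 378/365 = 129*(I*√3/6) + 378/365 = 43*I*√3/2 + 378/365 = 378/365 + 43*I*√3/2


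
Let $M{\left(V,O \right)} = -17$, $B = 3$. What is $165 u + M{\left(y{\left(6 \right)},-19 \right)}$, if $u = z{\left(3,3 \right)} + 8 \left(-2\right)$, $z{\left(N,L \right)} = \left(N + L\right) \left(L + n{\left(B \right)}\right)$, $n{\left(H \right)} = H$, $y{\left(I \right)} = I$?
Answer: $3283$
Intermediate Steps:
$z{\left(N,L \right)} = \left(3 + L\right) \left(L + N\right)$ ($z{\left(N,L \right)} = \left(N + L\right) \left(L + 3\right) = \left(L + N\right) \left(3 + L\right) = \left(3 + L\right) \left(L + N\right)$)
$u = 20$ ($u = \left(3^{2} + 3 \cdot 3 + 3 \cdot 3 + 3 \cdot 3\right) + 8 \left(-2\right) = \left(9 + 9 + 9 + 9\right) - 16 = 36 - 16 = 20$)
$165 u + M{\left(y{\left(6 \right)},-19 \right)} = 165 \cdot 20 - 17 = 3300 - 17 = 3283$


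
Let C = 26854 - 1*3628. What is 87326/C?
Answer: 43663/11613 ≈ 3.7598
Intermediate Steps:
C = 23226 (C = 26854 - 3628 = 23226)
87326/C = 87326/23226 = 87326*(1/23226) = 43663/11613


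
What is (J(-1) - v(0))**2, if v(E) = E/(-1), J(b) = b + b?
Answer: 4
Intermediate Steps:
J(b) = 2*b
v(E) = -E (v(E) = E*(-1) = -E)
(J(-1) - v(0))**2 = (2*(-1) - (-1)*0)**2 = (-2 - 1*0)**2 = (-2 + 0)**2 = (-2)**2 = 4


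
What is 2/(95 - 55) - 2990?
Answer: -59799/20 ≈ -2989.9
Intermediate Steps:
2/(95 - 55) - 2990 = 2/40 - 2990 = 2*(1/40) - 2990 = 1/20 - 2990 = -59799/20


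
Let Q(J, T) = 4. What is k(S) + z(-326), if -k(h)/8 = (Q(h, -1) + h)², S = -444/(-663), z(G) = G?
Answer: -24442358/48841 ≈ -500.45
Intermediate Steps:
S = 148/221 (S = -444*(-1/663) = 148/221 ≈ 0.66968)
k(h) = -8*(4 + h)²
k(S) + z(-326) = -8*(4 + 148/221)² - 326 = -8*(1032/221)² - 326 = -8*1065024/48841 - 326 = -8520192/48841 - 326 = -24442358/48841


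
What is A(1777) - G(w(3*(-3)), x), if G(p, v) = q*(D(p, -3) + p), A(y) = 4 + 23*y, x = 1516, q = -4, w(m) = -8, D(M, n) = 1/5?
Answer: 204219/5 ≈ 40844.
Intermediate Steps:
D(M, n) = ⅕
G(p, v) = -⅘ - 4*p (G(p, v) = -4*(⅕ + p) = -⅘ - 4*p)
A(1777) - G(w(3*(-3)), x) = (4 + 23*1777) - (-⅘ - 4*(-8)) = (4 + 40871) - (-⅘ + 32) = 40875 - 1*156/5 = 40875 - 156/5 = 204219/5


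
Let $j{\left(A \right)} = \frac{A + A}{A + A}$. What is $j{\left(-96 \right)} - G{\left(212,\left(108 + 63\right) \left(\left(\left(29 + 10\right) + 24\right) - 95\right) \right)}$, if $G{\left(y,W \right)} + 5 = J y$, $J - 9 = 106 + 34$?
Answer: $-31582$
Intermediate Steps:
$j{\left(A \right)} = 1$ ($j{\left(A \right)} = \frac{2 A}{2 A} = 2 A \frac{1}{2 A} = 1$)
$J = 149$ ($J = 9 + \left(106 + 34\right) = 9 + 140 = 149$)
$G{\left(y,W \right)} = -5 + 149 y$
$j{\left(-96 \right)} - G{\left(212,\left(108 + 63\right) \left(\left(\left(29 + 10\right) + 24\right) - 95\right) \right)} = 1 - \left(-5 + 149 \cdot 212\right) = 1 - \left(-5 + 31588\right) = 1 - 31583 = -31582$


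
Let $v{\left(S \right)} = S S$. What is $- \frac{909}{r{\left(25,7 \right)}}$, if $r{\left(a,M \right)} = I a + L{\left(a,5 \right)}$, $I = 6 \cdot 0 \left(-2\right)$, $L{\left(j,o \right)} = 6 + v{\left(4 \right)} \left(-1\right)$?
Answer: $\frac{909}{10} \approx 90.9$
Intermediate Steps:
$v{\left(S \right)} = S^{2}$
$L{\left(j,o \right)} = -10$ ($L{\left(j,o \right)} = 6 + 4^{2} \left(-1\right) = 6 + 16 \left(-1\right) = 6 - 16 = -10$)
$I = 0$ ($I = 0 \left(-2\right) = 0$)
$r{\left(a,M \right)} = -10$ ($r{\left(a,M \right)} = 0 a - 10 = 0 - 10 = -10$)
$- \frac{909}{r{\left(25,7 \right)}} = - \frac{909}{-10} = \left(-909\right) \left(- \frac{1}{10}\right) = \frac{909}{10}$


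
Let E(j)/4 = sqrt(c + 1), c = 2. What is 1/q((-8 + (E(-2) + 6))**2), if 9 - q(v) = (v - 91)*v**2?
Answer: 18515/941105339 + 9344*sqrt(3)/2823316017 ≈ 2.5406e-5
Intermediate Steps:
E(j) = 4*sqrt(3) (E(j) = 4*sqrt(2 + 1) = 4*sqrt(3))
q(v) = 9 - v**2*(-91 + v) (q(v) = 9 - (v - 91)*v**2 = 9 - (-91 + v)*v**2 = 9 - v**2*(-91 + v))
1/q((-8 + (E(-2) + 6))**2) = 1/(9 - ((-8 + (4*sqrt(3) + 6))**2)**3 + 91*((-8 + (4*sqrt(3) + 6))**2)**2) = 1/(9 - ((-8 + (6 + 4*sqrt(3)))**2)**3 + 91*((-8 + (6 + 4*sqrt(3)))**2)**2) = 1/(9 - ((-2 + 4*sqrt(3))**2)**3 + 91*((-2 + 4*sqrt(3))**2)**2) = 1/(9 - (-2 + 4*sqrt(3))**6 + 91*(-2 + 4*sqrt(3))**4)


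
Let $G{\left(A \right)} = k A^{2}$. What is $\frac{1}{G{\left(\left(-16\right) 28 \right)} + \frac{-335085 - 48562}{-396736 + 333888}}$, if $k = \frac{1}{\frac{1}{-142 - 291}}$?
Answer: $- \frac{62848}{5461794497889} \approx -1.1507 \cdot 10^{-8}$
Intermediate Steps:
$k = -433$ ($k = \frac{1}{\frac{1}{-433}} = \frac{1}{- \frac{1}{433}} = -433$)
$G{\left(A \right)} = - 433 A^{2}$
$\frac{1}{G{\left(\left(-16\right) 28 \right)} + \frac{-335085 - 48562}{-396736 + 333888}} = \frac{1}{- 433 \left(\left(-16\right) 28\right)^{2} + \frac{-335085 - 48562}{-396736 + 333888}} = \frac{1}{- 433 \left(-448\right)^{2} - \frac{383647}{-62848}} = \frac{1}{\left(-433\right) 200704 - - \frac{383647}{62848}} = \frac{1}{-86904832 + \frac{383647}{62848}} = \frac{1}{- \frac{5461794497889}{62848}} = - \frac{62848}{5461794497889}$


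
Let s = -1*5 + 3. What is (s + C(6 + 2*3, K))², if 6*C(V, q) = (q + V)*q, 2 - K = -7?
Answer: 3481/4 ≈ 870.25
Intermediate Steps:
K = 9 (K = 2 - 1*(-7) = 2 + 7 = 9)
C(V, q) = q*(V + q)/6 (C(V, q) = ((q + V)*q)/6 = ((V + q)*q)/6 = (q*(V + q))/6 = q*(V + q)/6)
s = -2 (s = -5 + 3 = -2)
(s + C(6 + 2*3, K))² = (-2 + (⅙)*9*((6 + 2*3) + 9))² = (-2 + (⅙)*9*((6 + 6) + 9))² = (-2 + (⅙)*9*(12 + 9))² = (-2 + (⅙)*9*21)² = (-2 + 63/2)² = (59/2)² = 3481/4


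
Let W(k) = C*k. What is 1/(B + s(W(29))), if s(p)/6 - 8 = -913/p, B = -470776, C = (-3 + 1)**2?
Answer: -58/27304963 ≈ -2.1242e-6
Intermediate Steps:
C = 4 (C = (-2)**2 = 4)
W(k) = 4*k
s(p) = 48 - 5478/p (s(p) = 48 + 6*(-913/p) = 48 - 5478/p)
1/(B + s(W(29))) = 1/(-470776 + (48 - 5478/(4*29))) = 1/(-470776 + (48 - 5478/116)) = 1/(-470776 + (48 - 5478*1/116)) = 1/(-470776 + (48 - 2739/58)) = 1/(-470776 + 45/58) = 1/(-27304963/58) = -58/27304963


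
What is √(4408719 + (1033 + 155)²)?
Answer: √5820063 ≈ 2412.5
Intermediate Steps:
√(4408719 + (1033 + 155)²) = √(4408719 + 1188²) = √(4408719 + 1411344) = √5820063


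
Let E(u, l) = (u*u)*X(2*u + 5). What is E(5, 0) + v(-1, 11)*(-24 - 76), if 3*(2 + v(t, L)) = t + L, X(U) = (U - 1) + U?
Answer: 1775/3 ≈ 591.67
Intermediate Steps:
X(U) = -1 + 2*U (X(U) = (-1 + U) + U = -1 + 2*U)
v(t, L) = -2 + L/3 + t/3 (v(t, L) = -2 + (t + L)/3 = -2 + (L + t)/3 = -2 + (L/3 + t/3) = -2 + L/3 + t/3)
E(u, l) = u²*(9 + 4*u) (E(u, l) = (u*u)*(-1 + 2*(2*u + 5)) = u²*(-1 + 2*(5 + 2*u)) = u²*(-1 + (10 + 4*u)) = u²*(9 + 4*u))
E(5, 0) + v(-1, 11)*(-24 - 76) = 5²*(9 + 4*5) + (-2 + (⅓)*11 + (⅓)*(-1))*(-24 - 76) = 25*(9 + 20) + (-2 + 11/3 - ⅓)*(-100) = 25*29 + (4/3)*(-100) = 725 - 400/3 = 1775/3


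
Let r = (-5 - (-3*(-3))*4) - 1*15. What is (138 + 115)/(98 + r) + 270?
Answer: 11593/42 ≈ 276.02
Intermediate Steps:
r = -56 (r = (-5 - 9*4) - 15 = (-5 - 1*36) - 15 = (-5 - 36) - 15 = -41 - 15 = -56)
(138 + 115)/(98 + r) + 270 = (138 + 115)/(98 - 56) + 270 = 253/42 + 270 = 11593/42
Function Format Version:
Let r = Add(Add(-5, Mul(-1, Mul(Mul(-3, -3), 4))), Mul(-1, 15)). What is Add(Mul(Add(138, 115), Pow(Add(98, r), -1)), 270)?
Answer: Rational(11593, 42) ≈ 276.02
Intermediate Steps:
r = -56 (r = Add(Add(-5, Mul(-1, Mul(9, 4))), -15) = Add(Add(-5, Mul(-1, 36)), -15) = Add(Add(-5, -36), -15) = Add(-41, -15) = -56)
Add(Mul(Add(138, 115), Pow(Add(98, r), -1)), 270) = Add(Mul(Add(138, 115), Pow(Add(98, -56), -1)), 270) = Add(Mul(253, Pow(42, -1)), 270) = Add(Mul(253, Rational(1, 42)), 270) = Add(Rational(253, 42), 270) = Rational(11593, 42)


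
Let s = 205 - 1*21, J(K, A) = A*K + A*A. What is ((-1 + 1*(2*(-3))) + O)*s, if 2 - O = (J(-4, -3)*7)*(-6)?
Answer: 161368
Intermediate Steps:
J(K, A) = A² + A*K (J(K, A) = A*K + A² = A² + A*K)
s = 184 (s = 205 - 21 = 184)
O = 884 (O = 2 - -3*(-3 - 4)*7*(-6) = 2 - -3*(-7)*7*(-6) = 2 - 21*7*(-6) = 2 - 147*(-6) = 2 - 1*(-882) = 2 + 882 = 884)
((-1 + 1*(2*(-3))) + O)*s = ((-1 + 1*(2*(-3))) + 884)*184 = ((-1 + 1*(-6)) + 884)*184 = ((-1 - 6) + 884)*184 = (-7 + 884)*184 = 877*184 = 161368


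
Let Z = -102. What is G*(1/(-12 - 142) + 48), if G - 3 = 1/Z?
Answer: 2254255/15708 ≈ 143.51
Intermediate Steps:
G = 305/102 (G = 3 + 1/(-102) = 3 - 1/102 = 305/102 ≈ 2.9902)
G*(1/(-12 - 142) + 48) = 305*(1/(-12 - 142) + 48)/102 = 305*(1/(-154) + 48)/102 = 305*(-1/154 + 48)/102 = (305/102)*(7391/154) = 2254255/15708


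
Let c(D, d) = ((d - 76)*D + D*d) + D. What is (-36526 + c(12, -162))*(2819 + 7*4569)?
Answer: -1437809828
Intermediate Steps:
c(D, d) = D + D*d + D*(-76 + d) (c(D, d) = ((-76 + d)*D + D*d) + D = (D*(-76 + d) + D*d) + D = (D*d + D*(-76 + d)) + D = D + D*d + D*(-76 + d))
(-36526 + c(12, -162))*(2819 + 7*4569) = (-36526 + 12*(-75 + 2*(-162)))*(2819 + 7*4569) = (-36526 + 12*(-75 - 324))*(2819 + 31983) = (-36526 + 12*(-399))*34802 = (-36526 - 4788)*34802 = -41314*34802 = -1437809828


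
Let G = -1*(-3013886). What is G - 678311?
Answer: 2335575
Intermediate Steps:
G = 3013886
G - 678311 = 3013886 - 678311 = 2335575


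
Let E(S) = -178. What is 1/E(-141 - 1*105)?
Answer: -1/178 ≈ -0.0056180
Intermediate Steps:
1/E(-141 - 1*105) = 1/(-178) = -1/178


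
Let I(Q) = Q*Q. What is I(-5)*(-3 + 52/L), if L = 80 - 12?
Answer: -950/17 ≈ -55.882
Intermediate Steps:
I(Q) = Q²
L = 68
I(-5)*(-3 + 52/L) = (-5)²*(-3 + 52/68) = 25*(-3 + 52*(1/68)) = 25*(-3 + 13/17) = 25*(-38/17) = -950/17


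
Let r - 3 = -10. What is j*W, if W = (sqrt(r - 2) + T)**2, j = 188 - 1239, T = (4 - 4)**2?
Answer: 9459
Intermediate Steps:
r = -7 (r = 3 - 10 = -7)
T = 0 (T = 0**2 = 0)
j = -1051
W = -9 (W = (sqrt(-7 - 2) + 0)**2 = (sqrt(-9) + 0)**2 = (3*I + 0)**2 = (3*I)**2 = -9)
j*W = -1051*(-9) = 9459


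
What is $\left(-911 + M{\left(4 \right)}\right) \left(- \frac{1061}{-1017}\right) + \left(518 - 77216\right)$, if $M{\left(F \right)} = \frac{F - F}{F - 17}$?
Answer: $- \frac{78968437}{1017} \approx -77648.0$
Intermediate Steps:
$M{\left(F \right)} = 0$ ($M{\left(F \right)} = \frac{0}{-17 + F} = 0$)
$\left(-911 + M{\left(4 \right)}\right) \left(- \frac{1061}{-1017}\right) + \left(518 - 77216\right) = \left(-911 + 0\right) \left(- \frac{1061}{-1017}\right) + \left(518 - 77216\right) = - 911 \left(\left(-1061\right) \left(- \frac{1}{1017}\right)\right) + \left(518 - 77216\right) = \left(-911\right) \frac{1061}{1017} - 76698 = - \frac{966571}{1017} - 76698 = - \frac{78968437}{1017}$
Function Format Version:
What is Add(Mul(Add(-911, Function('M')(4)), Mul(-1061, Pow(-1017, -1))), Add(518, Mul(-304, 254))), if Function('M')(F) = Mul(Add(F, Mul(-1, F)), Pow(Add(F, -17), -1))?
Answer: Rational(-78968437, 1017) ≈ -77648.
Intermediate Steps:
Function('M')(F) = 0 (Function('M')(F) = Mul(0, Pow(Add(-17, F), -1)) = 0)
Add(Mul(Add(-911, Function('M')(4)), Mul(-1061, Pow(-1017, -1))), Add(518, Mul(-304, 254))) = Add(Mul(Add(-911, 0), Mul(-1061, Pow(-1017, -1))), Add(518, Mul(-304, 254))) = Add(Mul(-911, Mul(-1061, Rational(-1, 1017))), Add(518, -77216)) = Add(Mul(-911, Rational(1061, 1017)), -76698) = Add(Rational(-966571, 1017), -76698) = Rational(-78968437, 1017)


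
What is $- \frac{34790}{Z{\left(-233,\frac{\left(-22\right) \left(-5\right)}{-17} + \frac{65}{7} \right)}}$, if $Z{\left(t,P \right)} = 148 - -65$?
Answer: $- \frac{490}{3} \approx -163.33$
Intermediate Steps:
$Z{\left(t,P \right)} = 213$ ($Z{\left(t,P \right)} = 148 + 65 = 213$)
$- \frac{34790}{Z{\left(-233,\frac{\left(-22\right) \left(-5\right)}{-17} + \frac{65}{7} \right)}} = - \frac{34790}{213} = \left(-34790\right) \frac{1}{213} = - \frac{490}{3}$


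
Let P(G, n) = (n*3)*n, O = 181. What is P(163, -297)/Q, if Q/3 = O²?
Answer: 88209/32761 ≈ 2.6925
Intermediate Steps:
P(G, n) = 3*n² (P(G, n) = (3*n)*n = 3*n²)
Q = 98283 (Q = 3*181² = 3*32761 = 98283)
P(163, -297)/Q = (3*(-297)²)/98283 = (3*88209)*(1/98283) = 264627*(1/98283) = 88209/32761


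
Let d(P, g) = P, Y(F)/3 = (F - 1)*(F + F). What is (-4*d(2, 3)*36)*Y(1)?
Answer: 0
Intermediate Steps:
Y(F) = 6*F*(-1 + F) (Y(F) = 3*((F - 1)*(F + F)) = 3*((-1 + F)*(2*F)) = 3*(2*F*(-1 + F)) = 6*F*(-1 + F))
(-4*d(2, 3)*36)*Y(1) = (-4*2*36)*(6*1*(-1 + 1)) = (-8*36)*(6*1*0) = -288*0 = 0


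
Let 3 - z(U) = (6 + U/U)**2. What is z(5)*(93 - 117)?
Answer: 1104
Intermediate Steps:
z(U) = -46 (z(U) = 3 - (6 + U/U)**2 = 3 - (6 + 1)**2 = 3 - 1*7**2 = 3 - 1*49 = 3 - 49 = -46)
z(5)*(93 - 117) = -46*(93 - 117) = -46*(-24) = 1104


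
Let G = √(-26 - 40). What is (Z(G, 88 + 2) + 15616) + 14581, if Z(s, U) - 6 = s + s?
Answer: 30203 + 2*I*√66 ≈ 30203.0 + 16.248*I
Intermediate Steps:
G = I*√66 (G = √(-66) = I*√66 ≈ 8.124*I)
Z(s, U) = 6 + 2*s (Z(s, U) = 6 + (s + s) = 6 + 2*s)
(Z(G, 88 + 2) + 15616) + 14581 = ((6 + 2*(I*√66)) + 15616) + 14581 = ((6 + 2*I*√66) + 15616) + 14581 = (15622 + 2*I*√66) + 14581 = 30203 + 2*I*√66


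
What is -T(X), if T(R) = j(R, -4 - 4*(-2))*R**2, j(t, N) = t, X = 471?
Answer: -104487111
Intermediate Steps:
T(R) = R**3 (T(R) = R*R**2 = R**3)
-T(X) = -1*471**3 = -1*104487111 = -104487111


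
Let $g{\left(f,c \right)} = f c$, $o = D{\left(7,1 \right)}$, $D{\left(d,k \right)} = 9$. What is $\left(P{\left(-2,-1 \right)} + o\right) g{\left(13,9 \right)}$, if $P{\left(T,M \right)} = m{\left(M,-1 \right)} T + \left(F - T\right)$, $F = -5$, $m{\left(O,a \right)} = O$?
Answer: $936$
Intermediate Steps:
$o = 9$
$g{\left(f,c \right)} = c f$
$P{\left(T,M \right)} = -5 - T + M T$ ($P{\left(T,M \right)} = M T - \left(5 + T\right) = -5 - T + M T$)
$\left(P{\left(-2,-1 \right)} + o\right) g{\left(13,9 \right)} = \left(\left(-5 - -2 - -2\right) + 9\right) 9 \cdot 13 = \left(\left(-5 + 2 + 2\right) + 9\right) 117 = \left(-1 + 9\right) 117 = 8 \cdot 117 = 936$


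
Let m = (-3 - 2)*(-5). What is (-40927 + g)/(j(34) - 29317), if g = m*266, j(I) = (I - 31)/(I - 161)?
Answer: 4353179/3723262 ≈ 1.1692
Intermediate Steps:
m = 25 (m = -5*(-5) = 25)
j(I) = (-31 + I)/(-161 + I)
g = 6650 (g = 25*266 = 6650)
(-40927 + g)/(j(34) - 29317) = (-40927 + 6650)/((-31 + 34)/(-161 + 34) - 29317) = -34277/(3/(-127) - 29317) = -34277/(-1/127*3 - 29317) = -34277/(-3/127 - 29317) = -34277/(-3723262/127) = -34277*(-127/3723262) = 4353179/3723262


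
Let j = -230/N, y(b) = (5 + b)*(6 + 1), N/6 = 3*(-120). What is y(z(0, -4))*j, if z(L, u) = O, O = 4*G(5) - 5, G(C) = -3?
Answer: -161/18 ≈ -8.9444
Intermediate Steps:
O = -17 (O = 4*(-3) - 5 = -12 - 5 = -17)
N = -2160 (N = 6*(3*(-120)) = 6*(-360) = -2160)
z(L, u) = -17
y(b) = 35 + 7*b (y(b) = (5 + b)*7 = 35 + 7*b)
j = 23/216 (j = -230/(-2160) = -230*(-1/2160) = 23/216 ≈ 0.10648)
y(z(0, -4))*j = (35 + 7*(-17))*(23/216) = (35 - 119)*(23/216) = -84*23/216 = -161/18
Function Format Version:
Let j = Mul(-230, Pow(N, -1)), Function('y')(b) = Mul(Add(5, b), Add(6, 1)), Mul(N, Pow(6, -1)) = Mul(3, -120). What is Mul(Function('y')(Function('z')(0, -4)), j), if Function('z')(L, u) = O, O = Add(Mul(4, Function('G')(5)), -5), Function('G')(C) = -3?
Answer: Rational(-161, 18) ≈ -8.9444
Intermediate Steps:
O = -17 (O = Add(Mul(4, -3), -5) = Add(-12, -5) = -17)
N = -2160 (N = Mul(6, Mul(3, -120)) = Mul(6, -360) = -2160)
Function('z')(L, u) = -17
Function('y')(b) = Add(35, Mul(7, b)) (Function('y')(b) = Mul(Add(5, b), 7) = Add(35, Mul(7, b)))
j = Rational(23, 216) (j = Mul(-230, Pow(-2160, -1)) = Mul(-230, Rational(-1, 2160)) = Rational(23, 216) ≈ 0.10648)
Mul(Function('y')(Function('z')(0, -4)), j) = Mul(Add(35, Mul(7, -17)), Rational(23, 216)) = Mul(Add(35, -119), Rational(23, 216)) = Mul(-84, Rational(23, 216)) = Rational(-161, 18)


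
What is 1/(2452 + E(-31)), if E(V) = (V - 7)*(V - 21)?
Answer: 1/4428 ≈ 0.00022584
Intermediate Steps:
E(V) = (-21 + V)*(-7 + V) (E(V) = (-7 + V)*(-21 + V) = (-21 + V)*(-7 + V))
1/(2452 + E(-31)) = 1/(2452 + (147 + (-31)² - 28*(-31))) = 1/(2452 + (147 + 961 + 868)) = 1/(2452 + 1976) = 1/4428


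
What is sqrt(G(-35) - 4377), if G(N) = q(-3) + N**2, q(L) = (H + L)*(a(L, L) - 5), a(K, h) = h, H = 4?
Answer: 2*I*sqrt(790) ≈ 56.214*I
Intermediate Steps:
q(L) = (-5 + L)*(4 + L) (q(L) = (4 + L)*(L - 5) = (4 + L)*(-5 + L) = (-5 + L)*(4 + L))
G(N) = -8 + N**2 (G(N) = (-20 + (-3)**2 - 1*(-3)) + N**2 = (-20 + 9 + 3) + N**2 = -8 + N**2)
sqrt(G(-35) - 4377) = sqrt((-8 + (-35)**2) - 4377) = sqrt((-8 + 1225) - 4377) = sqrt(1217 - 4377) = sqrt(-3160) = 2*I*sqrt(790)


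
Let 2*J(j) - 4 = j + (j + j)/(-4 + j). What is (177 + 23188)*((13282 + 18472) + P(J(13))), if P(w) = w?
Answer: 13358962115/18 ≈ 7.4216e+8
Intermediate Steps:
J(j) = 2 + j/2 + j/(-4 + j) (J(j) = 2 + (j + (j + j)/(-4 + j))/2 = 2 + (j + (2*j)/(-4 + j))/2 = 2 + (j + 2*j/(-4 + j))/2 = 2 + (j/2 + j/(-4 + j)) = 2 + j/2 + j/(-4 + j))
(177 + 23188)*((13282 + 18472) + P(J(13))) = (177 + 23188)*((13282 + 18472) + (-8 + 13 + (½)*13²)/(-4 + 13)) = 23365*(31754 + (-8 + 13 + (½)*169)/9) = 23365*(31754 + (-8 + 13 + 169/2)/9) = 23365*(31754 + (⅑)*(179/2)) = 23365*(31754 + 179/18) = 23365*(571751/18) = 13358962115/18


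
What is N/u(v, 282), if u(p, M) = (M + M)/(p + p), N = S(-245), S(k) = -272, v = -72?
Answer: 3264/47 ≈ 69.447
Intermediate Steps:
N = -272
u(p, M) = M/p (u(p, M) = (2*M)/((2*p)) = (2*M)*(1/(2*p)) = M/p)
N/u(v, 282) = -272/(282/(-72)) = -272/(282*(-1/72)) = -272/(-47/12) = -272*(-12/47) = 3264/47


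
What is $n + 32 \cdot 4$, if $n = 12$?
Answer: $140$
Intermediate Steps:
$n + 32 \cdot 4 = 12 + 32 \cdot 4 = 12 + 128 = 140$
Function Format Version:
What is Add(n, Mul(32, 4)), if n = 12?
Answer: 140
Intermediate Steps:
Add(n, Mul(32, 4)) = Add(12, Mul(32, 4)) = Add(12, 128) = 140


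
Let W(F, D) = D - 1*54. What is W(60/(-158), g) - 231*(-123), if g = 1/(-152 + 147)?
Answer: 141794/5 ≈ 28359.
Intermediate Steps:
g = -⅕ (g = 1/(-5) = -⅕ ≈ -0.20000)
W(F, D) = -54 + D (W(F, D) = D - 54 = -54 + D)
W(60/(-158), g) - 231*(-123) = (-54 - ⅕) - 231*(-123) = -271/5 + 28413 = 141794/5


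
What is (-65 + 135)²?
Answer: 4900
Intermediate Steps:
(-65 + 135)² = 70² = 4900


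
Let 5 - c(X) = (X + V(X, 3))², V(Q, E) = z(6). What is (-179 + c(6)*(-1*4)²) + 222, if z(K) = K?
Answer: -2181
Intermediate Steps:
V(Q, E) = 6
c(X) = 5 - (6 + X)² (c(X) = 5 - (X + 6)² = 5 - (6 + X)²)
(-179 + c(6)*(-1*4)²) + 222 = (-179 + (5 - (6 + 6)²)*(-1*4)²) + 222 = (-179 + (5 - 1*12²)*(-4)²) + 222 = (-179 + (5 - 1*144)*16) + 222 = (-179 + (5 - 144)*16) + 222 = (-179 - 139*16) + 222 = (-179 - 2224) + 222 = -2403 + 222 = -2181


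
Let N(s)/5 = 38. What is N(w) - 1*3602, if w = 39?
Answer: -3412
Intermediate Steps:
N(s) = 190 (N(s) = 5*38 = 190)
N(w) - 1*3602 = 190 - 1*3602 = 190 - 3602 = -3412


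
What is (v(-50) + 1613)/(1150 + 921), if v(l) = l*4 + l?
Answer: 1363/2071 ≈ 0.65814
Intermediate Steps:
v(l) = 5*l (v(l) = 4*l + l = 5*l)
(v(-50) + 1613)/(1150 + 921) = (5*(-50) + 1613)/(1150 + 921) = (-250 + 1613)/2071 = 1363*(1/2071) = 1363/2071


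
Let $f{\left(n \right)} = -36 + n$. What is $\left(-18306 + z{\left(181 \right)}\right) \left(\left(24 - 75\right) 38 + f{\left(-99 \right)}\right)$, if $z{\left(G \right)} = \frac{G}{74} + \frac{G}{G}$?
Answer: $\frac{2807648397}{74} \approx 3.7941 \cdot 10^{7}$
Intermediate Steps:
$z{\left(G \right)} = 1 + \frac{G}{74}$ ($z{\left(G \right)} = G \frac{1}{74} + 1 = \frac{G}{74} + 1 = 1 + \frac{G}{74}$)
$\left(-18306 + z{\left(181 \right)}\right) \left(\left(24 - 75\right) 38 + f{\left(-99 \right)}\right) = \left(-18306 + \left(1 + \frac{1}{74} \cdot 181\right)\right) \left(\left(24 - 75\right) 38 - 135\right) = \left(-18306 + \left(1 + \frac{181}{74}\right)\right) \left(\left(-51\right) 38 - 135\right) = \left(-18306 + \frac{255}{74}\right) \left(-1938 - 135\right) = \left(- \frac{1354389}{74}\right) \left(-2073\right) = \frac{2807648397}{74}$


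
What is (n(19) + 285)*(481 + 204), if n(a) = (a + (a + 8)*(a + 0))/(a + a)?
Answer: 204815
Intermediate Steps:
n(a) = (a + a*(8 + a))/(2*a) (n(a) = (a + (8 + a)*a)/((2*a)) = (a + a*(8 + a))*(1/(2*a)) = (a + a*(8 + a))/(2*a))
(n(19) + 285)*(481 + 204) = ((9/2 + (½)*19) + 285)*(481 + 204) = ((9/2 + 19/2) + 285)*685 = (14 + 285)*685 = 299*685 = 204815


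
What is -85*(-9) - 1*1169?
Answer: -404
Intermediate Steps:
-85*(-9) - 1*1169 = 765 - 1169 = -404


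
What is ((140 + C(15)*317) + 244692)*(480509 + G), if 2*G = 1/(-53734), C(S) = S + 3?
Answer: 6468808634160759/53734 ≈ 1.2039e+11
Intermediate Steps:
C(S) = 3 + S
G = -1/107468 (G = (1/2)/(-53734) = (1/2)*(-1/53734) = -1/107468 ≈ -9.3051e-6)
((140 + C(15)*317) + 244692)*(480509 + G) = ((140 + (3 + 15)*317) + 244692)*(480509 - 1/107468) = ((140 + 18*317) + 244692)*(51639341211/107468) = ((140 + 5706) + 244692)*(51639341211/107468) = (5846 + 244692)*(51639341211/107468) = 250538*(51639341211/107468) = 6468808634160759/53734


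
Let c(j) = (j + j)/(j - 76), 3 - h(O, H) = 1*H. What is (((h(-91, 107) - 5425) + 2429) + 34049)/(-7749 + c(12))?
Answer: -247592/61995 ≈ -3.9937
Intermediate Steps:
h(O, H) = 3 - H
c(j) = 2*j/(-76 + j) (c(j) = (2*j)/(-76 + j) = 2*j/(-76 + j))
(((h(-91, 107) - 5425) + 2429) + 34049)/(-7749 + c(12)) = ((((3 - 1*107) - 5425) + 2429) + 34049)/(-7749 + 2*12/(-76 + 12)) = ((((3 - 107) - 5425) + 2429) + 34049)/(-7749 + 2*12/(-64)) = (((-104 - 5425) + 2429) + 34049)/(-7749 + 2*12*(-1/64)) = ((-5529 + 2429) + 34049)/(-7749 - 3/8) = (-3100 + 34049)/(-61995/8) = 30949*(-8/61995) = -247592/61995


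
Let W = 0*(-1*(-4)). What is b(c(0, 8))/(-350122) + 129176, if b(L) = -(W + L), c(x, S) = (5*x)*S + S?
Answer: 22613679740/175061 ≈ 1.2918e+5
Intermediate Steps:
W = 0 (W = 0*4 = 0)
c(x, S) = S + 5*S*x (c(x, S) = 5*S*x + S = S + 5*S*x)
b(L) = -L (b(L) = -(0 + L) = -L)
b(c(0, 8))/(-350122) + 129176 = -8*(1 + 5*0)/(-350122) + 129176 = -8*(1 + 0)*(-1/350122) + 129176 = -8*(-1/350122) + 129176 = 4/175061 + 129176 = 22613679740/175061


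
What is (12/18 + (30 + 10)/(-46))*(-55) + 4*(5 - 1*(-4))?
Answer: 3254/69 ≈ 47.159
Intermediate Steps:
(12/18 + (30 + 10)/(-46))*(-55) + 4*(5 - 1*(-4)) = (12*(1/18) + 40*(-1/46))*(-55) + 4*(5 + 4) = (⅔ - 20/23)*(-55) + 4*9 = -14/69*(-55) + 36 = 770/69 + 36 = 3254/69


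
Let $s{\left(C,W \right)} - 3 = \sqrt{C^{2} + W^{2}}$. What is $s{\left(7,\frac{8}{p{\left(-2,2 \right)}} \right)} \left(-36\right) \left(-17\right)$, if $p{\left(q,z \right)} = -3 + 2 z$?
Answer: $1836 + 612 \sqrt{113} \approx 8341.7$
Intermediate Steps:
$s{\left(C,W \right)} = 3 + \sqrt{C^{2} + W^{2}}$
$s{\left(7,\frac{8}{p{\left(-2,2 \right)}} \right)} \left(-36\right) \left(-17\right) = \left(3 + \sqrt{7^{2} + \left(\frac{8}{-3 + 2 \cdot 2}\right)^{2}}\right) \left(-36\right) \left(-17\right) = \left(3 + \sqrt{49 + \left(\frac{8}{-3 + 4}\right)^{2}}\right) \left(-36\right) \left(-17\right) = \left(3 + \sqrt{49 + \left(\frac{8}{1}\right)^{2}}\right) \left(-36\right) \left(-17\right) = \left(3 + \sqrt{49 + \left(8 \cdot 1\right)^{2}}\right) \left(-36\right) \left(-17\right) = \left(3 + \sqrt{49 + 8^{2}}\right) \left(-36\right) \left(-17\right) = \left(3 + \sqrt{49 + 64}\right) \left(-36\right) \left(-17\right) = \left(3 + \sqrt{113}\right) \left(-36\right) \left(-17\right) = \left(-108 - 36 \sqrt{113}\right) \left(-17\right) = 1836 + 612 \sqrt{113}$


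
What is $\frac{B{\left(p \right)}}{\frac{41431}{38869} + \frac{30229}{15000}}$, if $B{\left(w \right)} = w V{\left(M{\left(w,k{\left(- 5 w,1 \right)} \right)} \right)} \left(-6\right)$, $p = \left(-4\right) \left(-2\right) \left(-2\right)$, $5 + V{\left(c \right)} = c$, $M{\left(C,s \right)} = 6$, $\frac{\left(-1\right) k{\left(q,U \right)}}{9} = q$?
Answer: $\frac{55971360000}{1796436001} \approx 31.157$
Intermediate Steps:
$k{\left(q,U \right)} = - 9 q$
$V{\left(c \right)} = -5 + c$
$p = -16$ ($p = 8 \left(-2\right) = -16$)
$B{\left(w \right)} = - 6 w$ ($B{\left(w \right)} = w \left(-5 + 6\right) \left(-6\right) = w 1 \left(-6\right) = w \left(-6\right) = - 6 w$)
$\frac{B{\left(p \right)}}{\frac{41431}{38869} + \frac{30229}{15000}} = \frac{\left(-6\right) \left(-16\right)}{\frac{41431}{38869} + \frac{30229}{15000}} = \frac{96}{41431 \cdot \frac{1}{38869} + 30229 \cdot \frac{1}{15000}} = \frac{96}{\frac{41431}{38869} + \frac{30229}{15000}} = \frac{96}{\frac{1796436001}{583035000}} = 96 \cdot \frac{583035000}{1796436001} = \frac{55971360000}{1796436001}$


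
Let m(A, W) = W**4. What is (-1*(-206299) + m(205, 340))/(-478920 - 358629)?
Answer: -460812631/28881 ≈ -15956.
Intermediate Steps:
(-1*(-206299) + m(205, 340))/(-478920 - 358629) = (-1*(-206299) + 340**4)/(-478920 - 358629) = (206299 + 13363360000)/(-837549) = 13363566299*(-1/837549) = -460812631/28881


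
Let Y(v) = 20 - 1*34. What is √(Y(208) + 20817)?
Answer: √20803 ≈ 144.23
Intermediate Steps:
Y(v) = -14 (Y(v) = 20 - 34 = -14)
√(Y(208) + 20817) = √(-14 + 20817) = √20803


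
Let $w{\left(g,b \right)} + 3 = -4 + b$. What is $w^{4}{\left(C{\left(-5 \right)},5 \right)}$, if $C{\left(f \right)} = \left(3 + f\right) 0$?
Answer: $16$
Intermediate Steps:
$C{\left(f \right)} = 0$
$w{\left(g,b \right)} = -7 + b$ ($w{\left(g,b \right)} = -3 + \left(-4 + b\right) = -7 + b$)
$w^{4}{\left(C{\left(-5 \right)},5 \right)} = \left(-7 + 5\right)^{4} = \left(-2\right)^{4} = 16$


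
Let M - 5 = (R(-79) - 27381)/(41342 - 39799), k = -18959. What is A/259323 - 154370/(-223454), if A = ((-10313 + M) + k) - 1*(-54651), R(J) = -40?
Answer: 11752484982374/14901975535601 ≈ 0.78865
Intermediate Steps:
M = -19706/1543 (M = 5 + (-40 - 27381)/(41342 - 39799) = 5 - 27421/1543 = -19706/1543 ≈ -12.771)
A = 39140091/1543 (A = ((-10313 - 19706/1543) - 18959) - 1*(-54651) = (-15932665/1543 - 18959) + 54651 = -45186402/1543 + 54651 = 39140091/1543 ≈ 25366.)
A/259323 - 154370/(-223454) = (39140091/1543)/259323 - 154370/(-223454) = (39140091/1543)*(1/259323) - 154370*(-1/223454) = 13046697/133378463 + 77185/111727 = 11752484982374/14901975535601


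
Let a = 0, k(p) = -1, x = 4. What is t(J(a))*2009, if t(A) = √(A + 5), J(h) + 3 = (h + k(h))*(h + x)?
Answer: 2009*I*√2 ≈ 2841.2*I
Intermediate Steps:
J(h) = -3 + (-1 + h)*(4 + h) (J(h) = -3 + (h - 1)*(h + 4) = -3 + (-1 + h)*(4 + h))
t(A) = √(5 + A)
t(J(a))*2009 = √(5 + (-7 + 0² + 3*0))*2009 = √(5 + (-7 + 0 + 0))*2009 = √(5 - 7)*2009 = √(-2)*2009 = (I*√2)*2009 = 2009*I*√2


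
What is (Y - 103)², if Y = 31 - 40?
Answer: 12544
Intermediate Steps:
Y = -9
(Y - 103)² = (-9 - 103)² = (-112)² = 12544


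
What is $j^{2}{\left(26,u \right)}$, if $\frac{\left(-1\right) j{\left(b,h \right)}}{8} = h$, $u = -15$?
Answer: $14400$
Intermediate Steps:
$j{\left(b,h \right)} = - 8 h$
$j^{2}{\left(26,u \right)} = \left(\left(-8\right) \left(-15\right)\right)^{2} = 120^{2} = 14400$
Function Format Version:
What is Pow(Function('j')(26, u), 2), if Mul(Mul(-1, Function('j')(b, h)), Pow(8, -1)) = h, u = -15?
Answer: 14400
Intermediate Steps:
Function('j')(b, h) = Mul(-8, h)
Pow(Function('j')(26, u), 2) = Pow(Mul(-8, -15), 2) = Pow(120, 2) = 14400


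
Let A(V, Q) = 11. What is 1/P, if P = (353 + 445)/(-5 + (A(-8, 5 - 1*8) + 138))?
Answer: 24/133 ≈ 0.18045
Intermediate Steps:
P = 133/24 (P = (353 + 445)/(-5 + (11 + 138)) = 798/(-5 + 149) = 798/144 = 798*(1/144) = 133/24 ≈ 5.5417)
1/P = 1/(133/24) = 24/133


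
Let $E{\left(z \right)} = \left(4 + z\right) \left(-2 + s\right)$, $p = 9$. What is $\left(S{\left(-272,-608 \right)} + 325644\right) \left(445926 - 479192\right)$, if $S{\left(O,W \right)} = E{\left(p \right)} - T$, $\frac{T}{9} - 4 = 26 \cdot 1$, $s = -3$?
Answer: $-10821729194$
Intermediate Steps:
$E{\left(z \right)} = -20 - 5 z$ ($E{\left(z \right)} = \left(4 + z\right) \left(-2 - 3\right) = \left(4 + z\right) \left(-5\right) = -20 - 5 z$)
$T = 270$ ($T = 36 + 9 \cdot 26 \cdot 1 = 36 + 9 \cdot 26 = 36 + 234 = 270$)
$S{\left(O,W \right)} = -335$ ($S{\left(O,W \right)} = \left(-20 - 45\right) - 270 = -65 - 270 = -335$)
$\left(S{\left(-272,-608 \right)} + 325644\right) \left(445926 - 479192\right) = \left(-335 + 325644\right) \left(445926 - 479192\right) = 325309 \left(-33266\right) = -10821729194$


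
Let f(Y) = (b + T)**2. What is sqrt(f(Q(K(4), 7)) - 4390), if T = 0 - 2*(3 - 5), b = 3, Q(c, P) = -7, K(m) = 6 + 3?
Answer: I*sqrt(4341) ≈ 65.886*I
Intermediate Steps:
K(m) = 9
T = 4 (T = 0 - 2*(-2) = 0 - 1*(-4) = 0 + 4 = 4)
f(Y) = 49 (f(Y) = (3 + 4)**2 = 7**2 = 49)
sqrt(f(Q(K(4), 7)) - 4390) = sqrt(49 - 4390) = sqrt(-4341) = I*sqrt(4341)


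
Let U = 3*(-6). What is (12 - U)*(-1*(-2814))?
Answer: 84420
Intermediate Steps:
U = -18
(12 - U)*(-1*(-2814)) = (12 - 1*(-18))*(-1*(-2814)) = (12 + 18)*2814 = 30*2814 = 84420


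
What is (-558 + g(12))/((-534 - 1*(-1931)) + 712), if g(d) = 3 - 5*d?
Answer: -205/703 ≈ -0.29161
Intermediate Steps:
(-558 + g(12))/((-534 - 1*(-1931)) + 712) = (-558 + (3 - 5*12))/((-534 - 1*(-1931)) + 712) = (-558 + (3 - 60))/((-534 + 1931) + 712) = (-558 - 57)/(1397 + 712) = -615/2109 = -615*1/2109 = -205/703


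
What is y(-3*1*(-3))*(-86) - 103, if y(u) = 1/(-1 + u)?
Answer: -455/4 ≈ -113.75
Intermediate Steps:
y(-3*1*(-3))*(-86) - 103 = -86/(-1 - 3*1*(-3)) - 103 = -86/(-1 - 3*(-3)) - 103 = -86/(-1 + 9) - 103 = -86/8 - 103 = (⅛)*(-86) - 103 = -43/4 - 103 = -455/4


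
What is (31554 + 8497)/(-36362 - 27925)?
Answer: -40051/64287 ≈ -0.62300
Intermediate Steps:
(31554 + 8497)/(-36362 - 27925) = 40051/(-64287) = 40051*(-1/64287) = -40051/64287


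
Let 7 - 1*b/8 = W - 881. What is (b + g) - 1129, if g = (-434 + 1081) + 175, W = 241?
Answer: 4869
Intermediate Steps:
b = 5176 (b = 56 - 8*(241 - 881) = 56 - 8*(-640) = 56 + 5120 = 5176)
g = 822 (g = 647 + 175 = 822)
(b + g) - 1129 = (5176 + 822) - 1129 = 5998 - 1129 = 4869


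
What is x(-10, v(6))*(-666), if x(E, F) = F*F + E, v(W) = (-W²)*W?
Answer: -31066236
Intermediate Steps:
v(W) = -W³
x(E, F) = E + F² (x(E, F) = F² + E = E + F²)
x(-10, v(6))*(-666) = (-10 + (-1*6³)²)*(-666) = (-10 + (-1*216)²)*(-666) = (-10 + (-216)²)*(-666) = (-10 + 46656)*(-666) = 46646*(-666) = -31066236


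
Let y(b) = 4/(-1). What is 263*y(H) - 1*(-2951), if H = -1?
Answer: 1899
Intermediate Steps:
y(b) = -4 (y(b) = 4*(-1) = -4)
263*y(H) - 1*(-2951) = 263*(-4) - 1*(-2951) = -1052 + 2951 = 1899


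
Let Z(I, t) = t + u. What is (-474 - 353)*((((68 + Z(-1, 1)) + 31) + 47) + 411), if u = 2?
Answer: -463120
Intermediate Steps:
Z(I, t) = 2 + t (Z(I, t) = t + 2 = 2 + t)
(-474 - 353)*((((68 + Z(-1, 1)) + 31) + 47) + 411) = (-474 - 353)*((((68 + (2 + 1)) + 31) + 47) + 411) = -827*((((68 + 3) + 31) + 47) + 411) = -827*(((71 + 31) + 47) + 411) = -827*((102 + 47) + 411) = -827*(149 + 411) = -827*560 = -463120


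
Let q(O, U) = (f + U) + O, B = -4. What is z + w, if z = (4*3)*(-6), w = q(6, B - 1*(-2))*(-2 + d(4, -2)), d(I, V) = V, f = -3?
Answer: -76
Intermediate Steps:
q(O, U) = -3 + O + U (q(O, U) = (-3 + U) + O = -3 + O + U)
w = -4 (w = (-3 + 6 + (-4 - 1*(-2)))*(-2 - 2) = (-3 + 6 + (-4 + 2))*(-4) = (-3 + 6 - 2)*(-4) = 1*(-4) = -4)
z = -72 (z = 12*(-6) = -72)
z + w = -72 - 4 = -76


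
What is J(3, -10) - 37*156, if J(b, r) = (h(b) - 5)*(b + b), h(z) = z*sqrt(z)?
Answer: -5802 + 18*sqrt(3) ≈ -5770.8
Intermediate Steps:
h(z) = z**(3/2)
J(b, r) = 2*b*(-5 + b**(3/2)) (J(b, r) = (b**(3/2) - 5)*(b + b) = (-5 + b**(3/2))*(2*b) = 2*b*(-5 + b**(3/2)))
J(3, -10) - 37*156 = 2*3*(-5 + 3**(3/2)) - 37*156 = 2*3*(-5 + 3*sqrt(3)) - 5772 = (-30 + 18*sqrt(3)) - 5772 = -5802 + 18*sqrt(3)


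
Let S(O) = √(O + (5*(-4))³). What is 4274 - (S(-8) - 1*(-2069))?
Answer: 2205 - 2*I*√2002 ≈ 2205.0 - 89.487*I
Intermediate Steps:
S(O) = √(-8000 + O) (S(O) = √(O + (-20)³) = √(O - 8000) = √(-8000 + O))
4274 - (S(-8) - 1*(-2069)) = 4274 - (√(-8000 - 8) - 1*(-2069)) = 4274 - (√(-8008) + 2069) = 4274 - (2*I*√2002 + 2069) = 4274 - (2069 + 2*I*√2002) = 4274 + (-2069 - 2*I*√2002) = 2205 - 2*I*√2002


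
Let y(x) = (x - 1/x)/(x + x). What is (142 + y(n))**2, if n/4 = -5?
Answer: 12995772001/640000 ≈ 20306.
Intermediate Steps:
n = -20 (n = 4*(-5) = -20)
y(x) = (x - 1/x)/(2*x) (y(x) = (x - 1/x)/((2*x)) = (x - 1/x)*(1/(2*x)) = (x - 1/x)/(2*x))
(142 + y(n))**2 = (142 + (1/2)*(-1 + (-20)**2)/(-20)**2)**2 = (142 + (1/2)*(1/400)*(-1 + 400))**2 = (142 + (1/2)*(1/400)*399)**2 = (142 + 399/800)**2 = (113999/800)**2 = 12995772001/640000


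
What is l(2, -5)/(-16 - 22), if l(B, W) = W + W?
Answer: 5/19 ≈ 0.26316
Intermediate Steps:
l(B, W) = 2*W
l(2, -5)/(-16 - 22) = (2*(-5))/(-16 - 22) = -10/(-38) = -1/38*(-10) = 5/19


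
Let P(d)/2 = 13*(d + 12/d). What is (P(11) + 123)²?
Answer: 23145721/121 ≈ 1.9129e+5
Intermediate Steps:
P(d) = 26*d + 312/d (P(d) = 2*(13*(d + 12/d)) = 2*(13*d + 156/d) = 26*d + 312/d)
(P(11) + 123)² = ((26*11 + 312/11) + 123)² = ((286 + 312*(1/11)) + 123)² = ((286 + 312/11) + 123)² = (3458/11 + 123)² = (4811/11)² = 23145721/121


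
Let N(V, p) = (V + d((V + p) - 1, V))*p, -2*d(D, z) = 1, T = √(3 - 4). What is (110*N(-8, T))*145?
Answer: -135575*I ≈ -1.3558e+5*I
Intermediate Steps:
T = I (T = √(-1) = I ≈ 1.0*I)
d(D, z) = -½ (d(D, z) = -½*1 = -½)
N(V, p) = p*(-½ + V) (N(V, p) = (V - ½)*p = (-½ + V)*p = p*(-½ + V))
(110*N(-8, T))*145 = (110*(I*(-½ - 8)))*145 = (110*(I*(-17/2)))*145 = (110*(-17*I/2))*145 = -935*I*145 = -135575*I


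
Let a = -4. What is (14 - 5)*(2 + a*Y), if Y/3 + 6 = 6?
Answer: 18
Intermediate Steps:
Y = 0 (Y = -18 + 3*6 = -18 + 18 = 0)
(14 - 5)*(2 + a*Y) = (14 - 5)*(2 - 4*0) = 9*(2 + 0) = 9*2 = 18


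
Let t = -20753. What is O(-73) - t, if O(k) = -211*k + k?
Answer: 36083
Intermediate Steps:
O(k) = -210*k
O(-73) - t = -210*(-73) - 1*(-20753) = 15330 + 20753 = 36083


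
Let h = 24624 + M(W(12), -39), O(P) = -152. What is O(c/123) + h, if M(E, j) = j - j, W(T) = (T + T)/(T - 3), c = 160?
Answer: 24472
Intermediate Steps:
W(T) = 2*T/(-3 + T) (W(T) = (2*T)/(-3 + T) = 2*T/(-3 + T))
M(E, j) = 0
h = 24624 (h = 24624 + 0 = 24624)
O(c/123) + h = -152 + 24624 = 24472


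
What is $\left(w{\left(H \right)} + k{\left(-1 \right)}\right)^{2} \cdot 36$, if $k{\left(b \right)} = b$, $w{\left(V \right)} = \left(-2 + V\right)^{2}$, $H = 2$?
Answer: $36$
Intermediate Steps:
$\left(w{\left(H \right)} + k{\left(-1 \right)}\right)^{2} \cdot 36 = \left(\left(-2 + 2\right)^{2} - 1\right)^{2} \cdot 36 = \left(0^{2} - 1\right)^{2} \cdot 36 = \left(0 - 1\right)^{2} \cdot 36 = \left(-1\right)^{2} \cdot 36 = 1 \cdot 36 = 36$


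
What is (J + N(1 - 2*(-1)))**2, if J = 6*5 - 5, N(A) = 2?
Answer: 729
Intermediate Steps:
J = 25 (J = 30 - 5 = 25)
(J + N(1 - 2*(-1)))**2 = (25 + 2)**2 = 27**2 = 729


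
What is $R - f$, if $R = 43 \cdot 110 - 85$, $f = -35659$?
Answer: $40304$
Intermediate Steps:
$R = 4645$ ($R = 4730 - 85 = 4645$)
$R - f = 4645 - -35659 = 4645 + 35659 = 40304$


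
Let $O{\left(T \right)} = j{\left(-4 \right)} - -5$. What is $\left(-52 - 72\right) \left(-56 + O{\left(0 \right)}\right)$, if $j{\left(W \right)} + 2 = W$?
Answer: $7068$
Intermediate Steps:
$j{\left(W \right)} = -2 + W$
$O{\left(T \right)} = -1$ ($O{\left(T \right)} = \left(-2 - 4\right) - -5 = -6 + 5 = -1$)
$\left(-52 - 72\right) \left(-56 + O{\left(0 \right)}\right) = \left(-52 - 72\right) \left(-56 - 1\right) = \left(-124\right) \left(-57\right) = 7068$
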